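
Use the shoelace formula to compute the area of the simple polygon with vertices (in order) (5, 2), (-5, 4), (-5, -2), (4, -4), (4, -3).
Area = 115/2

Shoelace formula: Area = (1/2) |Σ_i (x_i · y_{i+1} − x_{i+1} · y_i)| (indices mod n). Compute each cross term:
  (5)(4) − (-5)(2) = 30
  (-5)(-2) − (-5)(4) = 30
  (-5)(-4) − (4)(-2) = 28
  (4)(-3) − (4)(-4) = 4
  (4)(2) − (5)(-3) = 23
Sum = 115, so (signed) Area = 115/2 = 115/2, |Area| = 115/2.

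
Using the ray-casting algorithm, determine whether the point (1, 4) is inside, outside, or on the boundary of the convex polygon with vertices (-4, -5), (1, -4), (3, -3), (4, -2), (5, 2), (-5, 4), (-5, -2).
The point (1, 4) lies strictly outside the polygon

Cast a horizontal ray to the right from the query point and count how many polygon edges it crosses (each edge strictly once or zero times, handled with the usual half-open convention). 
Parity of crossings → even ⇒ outside.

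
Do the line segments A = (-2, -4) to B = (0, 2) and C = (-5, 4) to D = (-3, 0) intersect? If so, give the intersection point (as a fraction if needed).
No (intersection of containing lines falls outside at least one segment)

Parametrize and solve: t = 1/5, s = 17/10. At least one of these is outside [0, 1], so the segments do not intersect.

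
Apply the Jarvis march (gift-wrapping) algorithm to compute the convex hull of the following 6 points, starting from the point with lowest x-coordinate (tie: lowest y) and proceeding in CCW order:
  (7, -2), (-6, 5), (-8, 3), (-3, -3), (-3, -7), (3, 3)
Hull (CCW) = [(-8, 3), (-3, -7), (7, -2), (3, 3), (-6, 5)]

Jarvis march: at each step, from the current hull vertex p, select the next vertex q as the point such that every other point lies strictly to the left of (or on) the directed line p → q. (Equivalently: for every other point r, the cross product (q − p) × (r − p) ≥ 0.)
Starting point (lowest x, tie lowest y): (-8, 3). Wrap until returning to start. Resulting hull: (-8, 3), (-3, -7), (7, -2), (3, 3), (-6, 5).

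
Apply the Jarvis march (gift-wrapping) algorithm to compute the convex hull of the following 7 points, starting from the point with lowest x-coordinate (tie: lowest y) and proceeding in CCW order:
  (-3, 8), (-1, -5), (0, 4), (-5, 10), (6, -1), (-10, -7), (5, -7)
Hull (CCW) = [(-10, -7), (5, -7), (6, -1), (-5, 10)]

Jarvis march: at each step, from the current hull vertex p, select the next vertex q as the point such that every other point lies strictly to the left of (or on) the directed line p → q. (Equivalently: for every other point r, the cross product (q − p) × (r − p) ≥ 0.)
Starting point (lowest x, tie lowest y): (-10, -7). Wrap until returning to start. Resulting hull: (-10, -7), (5, -7), (6, -1), (-5, 10).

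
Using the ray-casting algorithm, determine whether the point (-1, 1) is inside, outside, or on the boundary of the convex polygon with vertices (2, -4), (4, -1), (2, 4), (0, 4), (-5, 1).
The point (-1, 1) lies strictly inside the polygon

Cast a horizontal ray to the right from the query point and count how many polygon edges it crosses (each edge strictly once or zero times, handled with the usual half-open convention). 
Parity of crossings → odd ⇒ inside.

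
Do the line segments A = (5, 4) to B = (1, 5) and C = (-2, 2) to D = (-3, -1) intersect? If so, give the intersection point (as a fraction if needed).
No (intersection of containing lines falls outside at least one segment)

Parametrize and solve: t = 19/13, s = -15/13. At least one of these is outside [0, 1], so the segments do not intersect.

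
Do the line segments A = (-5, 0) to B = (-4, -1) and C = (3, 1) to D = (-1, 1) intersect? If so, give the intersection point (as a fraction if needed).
No (intersection of containing lines falls outside at least one segment)

Parametrize and solve: t = -1, s = 9/4. At least one of these is outside [0, 1], so the segments do not intersect.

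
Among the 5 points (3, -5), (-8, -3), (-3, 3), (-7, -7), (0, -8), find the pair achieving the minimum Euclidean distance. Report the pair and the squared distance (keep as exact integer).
Pair = ((-8, -3), (-7, -7)); squared distance = 17

Compute all C(5, 2) = 10 pairwise squared distances (x_i − x_j)² + (y_i − y_j)². The minimum is 17, attained by the pair ((-8, -3), (-7, -7)).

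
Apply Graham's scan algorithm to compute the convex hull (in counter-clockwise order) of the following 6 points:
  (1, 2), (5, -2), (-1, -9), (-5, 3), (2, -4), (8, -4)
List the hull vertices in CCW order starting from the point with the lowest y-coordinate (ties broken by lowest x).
Hull (CCW) = [(-1, -9), (8, -4), (1, 2), (-5, 3)]

Graham scan procedure:
  1. Find the pivot p₀ = point with lowest y (tie → lowest x): (-1, -9).
  2. Sort the remaining points by polar angle around p₀.
  3. Walk through sorted points, maintaining a stack; pop the top while the last three entries make a non-left turn (cross product ≤ 0).
  4. Final stack is the convex hull in CCW order: (-1, -9), (8, -4), (1, 2), (-5, 3).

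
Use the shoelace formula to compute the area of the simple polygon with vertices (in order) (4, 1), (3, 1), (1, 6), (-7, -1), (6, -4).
Area = 115/2

Shoelace formula: Area = (1/2) |Σ_i (x_i · y_{i+1} − x_{i+1} · y_i)| (indices mod n). Compute each cross term:
  (4)(1) − (3)(1) = 1
  (3)(6) − (1)(1) = 17
  (1)(-1) − (-7)(6) = 41
  (-7)(-4) − (6)(-1) = 34
  (6)(1) − (4)(-4) = 22
Sum = 115, so (signed) Area = 115/2 = 115/2, |Area| = 115/2.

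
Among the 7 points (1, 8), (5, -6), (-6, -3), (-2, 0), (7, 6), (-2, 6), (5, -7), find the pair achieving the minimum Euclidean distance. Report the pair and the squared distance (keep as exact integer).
Pair = ((5, -6), (5, -7)); squared distance = 1

Compute all C(7, 2) = 21 pairwise squared distances (x_i − x_j)² + (y_i − y_j)². The minimum is 1, attained by the pair ((5, -6), (5, -7)).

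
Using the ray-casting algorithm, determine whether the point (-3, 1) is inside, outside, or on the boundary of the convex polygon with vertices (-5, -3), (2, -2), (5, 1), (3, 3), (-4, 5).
The point (-3, 1) lies strictly inside the polygon

Cast a horizontal ray to the right from the query point and count how many polygon edges it crosses (each edge strictly once or zero times, handled with the usual half-open convention). 
Parity of crossings → odd ⇒ inside.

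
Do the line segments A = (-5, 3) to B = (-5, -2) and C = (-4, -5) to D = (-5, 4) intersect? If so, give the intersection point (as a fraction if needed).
No (intersection of containing lines falls outside at least one segment)

Parametrize and solve: t = -1/5, s = 1. At least one of these is outside [0, 1], so the segments do not intersect.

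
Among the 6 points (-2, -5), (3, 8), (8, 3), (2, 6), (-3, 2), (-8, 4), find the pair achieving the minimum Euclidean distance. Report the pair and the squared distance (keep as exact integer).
Pair = ((3, 8), (2, 6)); squared distance = 5

Compute all C(6, 2) = 15 pairwise squared distances (x_i − x_j)² + (y_i − y_j)². The minimum is 5, attained by the pair ((3, 8), (2, 6)).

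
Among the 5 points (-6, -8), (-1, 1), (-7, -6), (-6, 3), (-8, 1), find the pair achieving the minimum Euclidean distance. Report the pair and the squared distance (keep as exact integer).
Pair = ((-6, -8), (-7, -6)); squared distance = 5

Compute all C(5, 2) = 10 pairwise squared distances (x_i − x_j)² + (y_i − y_j)². The minimum is 5, attained by the pair ((-6, -8), (-7, -6)).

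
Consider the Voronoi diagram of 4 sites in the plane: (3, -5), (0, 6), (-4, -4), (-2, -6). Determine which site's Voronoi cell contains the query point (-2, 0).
Nearest site = (-4, -4)

The Voronoi cell of site s contains exactly those query points closer to s than to any other site. Compute squared distances from q = (-2, 0) to each site:
  (-4 − -2)² + (-4 − 0)² = 20
  (-2 − -2)² + (-6 − 0)² = 36
  (0 − -2)² + (6 − 0)² = 40
  (3 − -2)² + (-5 − 0)² = 50
Minimum is attained by (-4, -4), so q lies in its Voronoi cell.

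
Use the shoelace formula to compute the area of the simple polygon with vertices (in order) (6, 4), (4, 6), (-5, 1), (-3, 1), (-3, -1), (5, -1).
Area = 46

Shoelace formula: Area = (1/2) |Σ_i (x_i · y_{i+1} − x_{i+1} · y_i)| (indices mod n). Compute each cross term:
  (6)(6) − (4)(4) = 20
  (4)(1) − (-5)(6) = 34
  (-5)(1) − (-3)(1) = -2
  (-3)(-1) − (-3)(1) = 6
  (-3)(-1) − (5)(-1) = 8
  (5)(4) − (6)(-1) = 26
Sum = 92, so (signed) Area = 92/2 = 46, |Area| = 46.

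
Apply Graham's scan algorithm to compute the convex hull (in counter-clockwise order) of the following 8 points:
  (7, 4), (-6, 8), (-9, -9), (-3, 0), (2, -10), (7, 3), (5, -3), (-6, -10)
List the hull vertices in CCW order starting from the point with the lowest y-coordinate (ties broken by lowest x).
Hull (CCW) = [(-6, -10), (2, -10), (5, -3), (7, 3), (7, 4), (-6, 8), (-9, -9)]

Graham scan procedure:
  1. Find the pivot p₀ = point with lowest y (tie → lowest x): (-6, -10).
  2. Sort the remaining points by polar angle around p₀.
  3. Walk through sorted points, maintaining a stack; pop the top while the last three entries make a non-left turn (cross product ≤ 0).
  4. Final stack is the convex hull in CCW order: (-6, -10), (2, -10), (5, -3), (7, 3), (7, 4), (-6, 8), (-9, -9).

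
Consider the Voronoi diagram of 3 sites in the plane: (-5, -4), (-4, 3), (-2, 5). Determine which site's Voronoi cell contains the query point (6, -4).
Nearest site = (-5, -4)

The Voronoi cell of site s contains exactly those query points closer to s than to any other site. Compute squared distances from q = (6, -4) to each site:
  (-5 − 6)² + (-4 − -4)² = 121
  (-2 − 6)² + (5 − -4)² = 145
  (-4 − 6)² + (3 − -4)² = 149
Minimum is attained by (-5, -4), so q lies in its Voronoi cell.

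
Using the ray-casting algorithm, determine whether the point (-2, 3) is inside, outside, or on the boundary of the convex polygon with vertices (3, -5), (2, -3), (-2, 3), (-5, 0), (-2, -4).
The point (-2, 3) lies on the polygon boundary

Boundary check: the query satisfies the collinearity and bounding-box conditions for some polygon edge, so it lies exactly on the boundary.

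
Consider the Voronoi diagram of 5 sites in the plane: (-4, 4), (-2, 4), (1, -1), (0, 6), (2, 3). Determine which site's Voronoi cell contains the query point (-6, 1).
Nearest site = (-4, 4)

The Voronoi cell of site s contains exactly those query points closer to s than to any other site. Compute squared distances from q = (-6, 1) to each site:
  (-4 − -6)² + (4 − 1)² = 13
  (-2 − -6)² + (4 − 1)² = 25
  (1 − -6)² + (-1 − 1)² = 53
  (0 − -6)² + (6 − 1)² = 61
  (2 − -6)² + (3 − 1)² = 68
Minimum is attained by (-4, 4), so q lies in its Voronoi cell.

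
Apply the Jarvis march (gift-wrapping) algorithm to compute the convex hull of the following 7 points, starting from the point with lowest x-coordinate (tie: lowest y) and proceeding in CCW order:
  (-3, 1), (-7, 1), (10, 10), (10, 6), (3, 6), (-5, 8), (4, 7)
Hull (CCW) = [(-7, 1), (-3, 1), (10, 6), (10, 10), (-5, 8)]

Jarvis march: at each step, from the current hull vertex p, select the next vertex q as the point such that every other point lies strictly to the left of (or on) the directed line p → q. (Equivalently: for every other point r, the cross product (q − p) × (r − p) ≥ 0.)
Starting point (lowest x, tie lowest y): (-7, 1). Wrap until returning to start. Resulting hull: (-7, 1), (-3, 1), (10, 6), (10, 10), (-5, 8).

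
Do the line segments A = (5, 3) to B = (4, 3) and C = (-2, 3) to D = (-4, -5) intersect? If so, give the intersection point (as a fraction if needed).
No (intersection of containing lines falls outside at least one segment)

Parametrize and solve: t = 7, s = 0. At least one of these is outside [0, 1], so the segments do not intersect.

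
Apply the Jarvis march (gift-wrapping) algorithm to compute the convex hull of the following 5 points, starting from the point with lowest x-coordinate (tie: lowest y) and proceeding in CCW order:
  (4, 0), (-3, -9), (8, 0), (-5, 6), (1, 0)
Hull (CCW) = [(-5, 6), (-3, -9), (8, 0)]

Jarvis march: at each step, from the current hull vertex p, select the next vertex q as the point such that every other point lies strictly to the left of (or on) the directed line p → q. (Equivalently: for every other point r, the cross product (q − p) × (r − p) ≥ 0.)
Starting point (lowest x, tie lowest y): (-5, 6). Wrap until returning to start. Resulting hull: (-5, 6), (-3, -9), (8, 0).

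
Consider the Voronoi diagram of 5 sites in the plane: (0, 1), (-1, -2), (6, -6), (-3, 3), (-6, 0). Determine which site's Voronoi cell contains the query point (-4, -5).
Nearest site = (-1, -2)

The Voronoi cell of site s contains exactly those query points closer to s than to any other site. Compute squared distances from q = (-4, -5) to each site:
  (-1 − -4)² + (-2 − -5)² = 18
  (-6 − -4)² + (0 − -5)² = 29
  (0 − -4)² + (1 − -5)² = 52
  (-3 − -4)² + (3 − -5)² = 65
  (6 − -4)² + (-6 − -5)² = 101
Minimum is attained by (-1, -2), so q lies in its Voronoi cell.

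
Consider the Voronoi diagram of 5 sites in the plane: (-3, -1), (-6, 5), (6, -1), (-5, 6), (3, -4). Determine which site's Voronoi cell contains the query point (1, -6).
Nearest site = (3, -4)

The Voronoi cell of site s contains exactly those query points closer to s than to any other site. Compute squared distances from q = (1, -6) to each site:
  (3 − 1)² + (-4 − -6)² = 8
  (-3 − 1)² + (-1 − -6)² = 41
  (6 − 1)² + (-1 − -6)² = 50
  (-6 − 1)² + (5 − -6)² = 170
  (-5 − 1)² + (6 − -6)² = 180
Minimum is attained by (3, -4), so q lies in its Voronoi cell.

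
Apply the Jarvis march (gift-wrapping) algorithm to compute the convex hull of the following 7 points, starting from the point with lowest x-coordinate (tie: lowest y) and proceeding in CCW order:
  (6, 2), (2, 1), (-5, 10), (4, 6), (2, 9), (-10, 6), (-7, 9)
Hull (CCW) = [(-10, 6), (2, 1), (6, 2), (4, 6), (2, 9), (-5, 10), (-7, 9)]

Jarvis march: at each step, from the current hull vertex p, select the next vertex q as the point such that every other point lies strictly to the left of (or on) the directed line p → q. (Equivalently: for every other point r, the cross product (q − p) × (r − p) ≥ 0.)
Starting point (lowest x, tie lowest y): (-10, 6). Wrap until returning to start. Resulting hull: (-10, 6), (2, 1), (6, 2), (4, 6), (2, 9), (-5, 10), (-7, 9).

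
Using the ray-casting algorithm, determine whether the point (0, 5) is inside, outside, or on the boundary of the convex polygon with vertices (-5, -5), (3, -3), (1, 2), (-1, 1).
The point (0, 5) lies strictly outside the polygon

Cast a horizontal ray to the right from the query point and count how many polygon edges it crosses (each edge strictly once or zero times, handled with the usual half-open convention). 
Parity of crossings → even ⇒ outside.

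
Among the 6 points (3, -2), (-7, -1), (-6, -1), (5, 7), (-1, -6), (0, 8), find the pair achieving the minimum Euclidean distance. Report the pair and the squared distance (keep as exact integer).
Pair = ((-7, -1), (-6, -1)); squared distance = 1

Compute all C(6, 2) = 15 pairwise squared distances (x_i − x_j)² + (y_i − y_j)². The minimum is 1, attained by the pair ((-7, -1), (-6, -1)).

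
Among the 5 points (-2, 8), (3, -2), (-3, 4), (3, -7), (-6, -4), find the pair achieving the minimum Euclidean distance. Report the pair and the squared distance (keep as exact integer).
Pair = ((-2, 8), (-3, 4)); squared distance = 17

Compute all C(5, 2) = 10 pairwise squared distances (x_i − x_j)² + (y_i − y_j)². The minimum is 17, attained by the pair ((-2, 8), (-3, 4)).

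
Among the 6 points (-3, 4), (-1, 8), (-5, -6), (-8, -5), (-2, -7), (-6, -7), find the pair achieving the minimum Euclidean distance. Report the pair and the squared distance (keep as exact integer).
Pair = ((-5, -6), (-6, -7)); squared distance = 2

Compute all C(6, 2) = 15 pairwise squared distances (x_i − x_j)² + (y_i − y_j)². The minimum is 2, attained by the pair ((-5, -6), (-6, -7)).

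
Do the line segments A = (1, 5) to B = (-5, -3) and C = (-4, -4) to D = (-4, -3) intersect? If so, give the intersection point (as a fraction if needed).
No (intersection of containing lines falls outside at least one segment)

Parametrize and solve: t = 5/6, s = 7/3. At least one of these is outside [0, 1], so the segments do not intersect.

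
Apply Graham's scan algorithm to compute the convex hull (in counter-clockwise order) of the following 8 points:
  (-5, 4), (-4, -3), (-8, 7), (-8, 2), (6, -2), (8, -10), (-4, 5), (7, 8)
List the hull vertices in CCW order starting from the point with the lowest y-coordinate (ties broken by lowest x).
Hull (CCW) = [(8, -10), (7, 8), (-8, 7), (-8, 2), (-4, -3)]

Graham scan procedure:
  1. Find the pivot p₀ = point with lowest y (tie → lowest x): (8, -10).
  2. Sort the remaining points by polar angle around p₀.
  3. Walk through sorted points, maintaining a stack; pop the top while the last three entries make a non-left turn (cross product ≤ 0).
  4. Final stack is the convex hull in CCW order: (8, -10), (7, 8), (-8, 7), (-8, 2), (-4, -3).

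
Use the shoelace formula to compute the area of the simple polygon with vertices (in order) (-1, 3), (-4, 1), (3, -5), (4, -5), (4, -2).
Area = 55/2

Shoelace formula: Area = (1/2) |Σ_i (x_i · y_{i+1} − x_{i+1} · y_i)| (indices mod n). Compute each cross term:
  (-1)(1) − (-4)(3) = 11
  (-4)(-5) − (3)(1) = 17
  (3)(-5) − (4)(-5) = 5
  (4)(-2) − (4)(-5) = 12
  (4)(3) − (-1)(-2) = 10
Sum = 55, so (signed) Area = 55/2 = 55/2, |Area| = 55/2.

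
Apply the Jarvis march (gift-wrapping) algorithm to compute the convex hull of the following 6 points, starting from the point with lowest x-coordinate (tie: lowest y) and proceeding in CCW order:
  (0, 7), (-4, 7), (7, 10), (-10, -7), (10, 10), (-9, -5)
Hull (CCW) = [(-10, -7), (10, 10), (7, 10), (-4, 7)]

Jarvis march: at each step, from the current hull vertex p, select the next vertex q as the point such that every other point lies strictly to the left of (or on) the directed line p → q. (Equivalently: for every other point r, the cross product (q − p) × (r − p) ≥ 0.)
Starting point (lowest x, tie lowest y): (-10, -7). Wrap until returning to start. Resulting hull: (-10, -7), (10, 10), (7, 10), (-4, 7).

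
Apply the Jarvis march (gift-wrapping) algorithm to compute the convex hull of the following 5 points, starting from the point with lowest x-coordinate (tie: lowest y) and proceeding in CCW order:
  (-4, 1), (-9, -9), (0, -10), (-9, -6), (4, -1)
Hull (CCW) = [(-9, -9), (0, -10), (4, -1), (-4, 1), (-9, -6)]

Jarvis march: at each step, from the current hull vertex p, select the next vertex q as the point such that every other point lies strictly to the left of (or on) the directed line p → q. (Equivalently: for every other point r, the cross product (q − p) × (r − p) ≥ 0.)
Starting point (lowest x, tie lowest y): (-9, -9). Wrap until returning to start. Resulting hull: (-9, -9), (0, -10), (4, -1), (-4, 1), (-9, -6).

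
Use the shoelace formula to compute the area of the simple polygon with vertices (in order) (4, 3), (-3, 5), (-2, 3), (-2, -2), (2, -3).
Area = 34

Shoelace formula: Area = (1/2) |Σ_i (x_i · y_{i+1} − x_{i+1} · y_i)| (indices mod n). Compute each cross term:
  (4)(5) − (-3)(3) = 29
  (-3)(3) − (-2)(5) = 1
  (-2)(-2) − (-2)(3) = 10
  (-2)(-3) − (2)(-2) = 10
  (2)(3) − (4)(-3) = 18
Sum = 68, so (signed) Area = 68/2 = 34, |Area| = 34.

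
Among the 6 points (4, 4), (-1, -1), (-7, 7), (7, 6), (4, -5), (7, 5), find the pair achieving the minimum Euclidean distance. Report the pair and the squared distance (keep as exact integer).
Pair = ((7, 6), (7, 5)); squared distance = 1

Compute all C(6, 2) = 15 pairwise squared distances (x_i − x_j)² + (y_i − y_j)². The minimum is 1, attained by the pair ((7, 6), (7, 5)).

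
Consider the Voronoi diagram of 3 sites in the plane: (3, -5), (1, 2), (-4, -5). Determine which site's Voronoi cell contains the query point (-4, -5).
Nearest site = (-4, -5)

The Voronoi cell of site s contains exactly those query points closer to s than to any other site. Compute squared distances from q = (-4, -5) to each site:
  (-4 − -4)² + (-5 − -5)² = 0
  (3 − -4)² + (-5 − -5)² = 49
  (1 − -4)² + (2 − -5)² = 74
Minimum is attained by (-4, -5), so q lies in its Voronoi cell.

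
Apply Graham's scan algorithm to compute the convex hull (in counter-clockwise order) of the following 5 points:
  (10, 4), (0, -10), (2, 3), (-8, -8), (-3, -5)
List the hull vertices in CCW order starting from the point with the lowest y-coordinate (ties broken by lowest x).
Hull (CCW) = [(0, -10), (10, 4), (2, 3), (-8, -8)]

Graham scan procedure:
  1. Find the pivot p₀ = point with lowest y (tie → lowest x): (0, -10).
  2. Sort the remaining points by polar angle around p₀.
  3. Walk through sorted points, maintaining a stack; pop the top while the last three entries make a non-left turn (cross product ≤ 0).
  4. Final stack is the convex hull in CCW order: (0, -10), (10, 4), (2, 3), (-8, -8).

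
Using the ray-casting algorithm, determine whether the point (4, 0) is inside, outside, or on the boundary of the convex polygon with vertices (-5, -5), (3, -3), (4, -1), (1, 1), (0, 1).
The point (4, 0) lies strictly outside the polygon

Cast a horizontal ray to the right from the query point and count how many polygon edges it crosses (each edge strictly once or zero times, handled with the usual half-open convention). 
Parity of crossings → even ⇒ outside.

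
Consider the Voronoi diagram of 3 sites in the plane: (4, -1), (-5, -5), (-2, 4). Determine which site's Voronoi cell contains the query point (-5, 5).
Nearest site = (-2, 4)

The Voronoi cell of site s contains exactly those query points closer to s than to any other site. Compute squared distances from q = (-5, 5) to each site:
  (-2 − -5)² + (4 − 5)² = 10
  (-5 − -5)² + (-5 − 5)² = 100
  (4 − -5)² + (-1 − 5)² = 117
Minimum is attained by (-2, 4), so q lies in its Voronoi cell.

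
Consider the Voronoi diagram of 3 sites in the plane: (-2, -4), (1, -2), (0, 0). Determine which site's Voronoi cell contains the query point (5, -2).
Nearest site = (1, -2)

The Voronoi cell of site s contains exactly those query points closer to s than to any other site. Compute squared distances from q = (5, -2) to each site:
  (1 − 5)² + (-2 − -2)² = 16
  (0 − 5)² + (0 − -2)² = 29
  (-2 − 5)² + (-4 − -2)² = 53
Minimum is attained by (1, -2), so q lies in its Voronoi cell.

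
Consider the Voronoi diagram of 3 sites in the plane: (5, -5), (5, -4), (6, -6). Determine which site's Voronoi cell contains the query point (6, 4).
Nearest site = (5, -4)

The Voronoi cell of site s contains exactly those query points closer to s than to any other site. Compute squared distances from q = (6, 4) to each site:
  (5 − 6)² + (-4 − 4)² = 65
  (5 − 6)² + (-5 − 4)² = 82
  (6 − 6)² + (-6 − 4)² = 100
Minimum is attained by (5, -4), so q lies in its Voronoi cell.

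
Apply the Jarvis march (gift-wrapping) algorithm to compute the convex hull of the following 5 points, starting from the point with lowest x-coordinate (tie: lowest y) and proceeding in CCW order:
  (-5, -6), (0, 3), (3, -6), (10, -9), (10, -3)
Hull (CCW) = [(-5, -6), (10, -9), (10, -3), (0, 3)]

Jarvis march: at each step, from the current hull vertex p, select the next vertex q as the point such that every other point lies strictly to the left of (or on) the directed line p → q. (Equivalently: for every other point r, the cross product (q − p) × (r − p) ≥ 0.)
Starting point (lowest x, tie lowest y): (-5, -6). Wrap until returning to start. Resulting hull: (-5, -6), (10, -9), (10, -3), (0, 3).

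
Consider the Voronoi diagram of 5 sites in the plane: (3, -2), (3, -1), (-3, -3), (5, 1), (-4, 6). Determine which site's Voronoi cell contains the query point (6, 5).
Nearest site = (5, 1)

The Voronoi cell of site s contains exactly those query points closer to s than to any other site. Compute squared distances from q = (6, 5) to each site:
  (5 − 6)² + (1 − 5)² = 17
  (3 − 6)² + (-1 − 5)² = 45
  (3 − 6)² + (-2 − 5)² = 58
  (-4 − 6)² + (6 − 5)² = 101
  (-3 − 6)² + (-3 − 5)² = 145
Minimum is attained by (5, 1), so q lies in its Voronoi cell.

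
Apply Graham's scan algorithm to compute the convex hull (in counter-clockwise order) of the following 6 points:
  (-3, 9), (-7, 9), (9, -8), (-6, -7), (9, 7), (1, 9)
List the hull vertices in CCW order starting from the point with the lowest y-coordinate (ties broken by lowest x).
Hull (CCW) = [(9, -8), (9, 7), (1, 9), (-7, 9), (-6, -7)]

Graham scan procedure:
  1. Find the pivot p₀ = point with lowest y (tie → lowest x): (9, -8).
  2. Sort the remaining points by polar angle around p₀.
  3. Walk through sorted points, maintaining a stack; pop the top while the last three entries make a non-left turn (cross product ≤ 0).
  4. Final stack is the convex hull in CCW order: (9, -8), (9, 7), (1, 9), (-7, 9), (-6, -7).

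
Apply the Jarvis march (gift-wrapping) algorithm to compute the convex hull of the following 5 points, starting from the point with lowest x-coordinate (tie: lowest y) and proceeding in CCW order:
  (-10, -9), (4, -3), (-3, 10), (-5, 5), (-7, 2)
Hull (CCW) = [(-10, -9), (4, -3), (-3, 10), (-7, 2)]

Jarvis march: at each step, from the current hull vertex p, select the next vertex q as the point such that every other point lies strictly to the left of (or on) the directed line p → q. (Equivalently: for every other point r, the cross product (q − p) × (r − p) ≥ 0.)
Starting point (lowest x, tie lowest y): (-10, -9). Wrap until returning to start. Resulting hull: (-10, -9), (4, -3), (-3, 10), (-7, 2).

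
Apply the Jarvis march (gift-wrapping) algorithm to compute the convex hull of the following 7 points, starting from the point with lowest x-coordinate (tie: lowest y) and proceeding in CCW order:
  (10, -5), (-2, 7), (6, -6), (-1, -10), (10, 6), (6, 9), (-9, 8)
Hull (CCW) = [(-9, 8), (-1, -10), (10, -5), (10, 6), (6, 9)]

Jarvis march: at each step, from the current hull vertex p, select the next vertex q as the point such that every other point lies strictly to the left of (or on) the directed line p → q. (Equivalently: for every other point r, the cross product (q − p) × (r − p) ≥ 0.)
Starting point (lowest x, tie lowest y): (-9, 8). Wrap until returning to start. Resulting hull: (-9, 8), (-1, -10), (10, -5), (10, 6), (6, 9).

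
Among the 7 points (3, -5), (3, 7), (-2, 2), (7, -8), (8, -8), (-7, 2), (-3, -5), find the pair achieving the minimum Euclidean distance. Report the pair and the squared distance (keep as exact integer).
Pair = ((7, -8), (8, -8)); squared distance = 1

Compute all C(7, 2) = 21 pairwise squared distances (x_i − x_j)² + (y_i − y_j)². The minimum is 1, attained by the pair ((7, -8), (8, -8)).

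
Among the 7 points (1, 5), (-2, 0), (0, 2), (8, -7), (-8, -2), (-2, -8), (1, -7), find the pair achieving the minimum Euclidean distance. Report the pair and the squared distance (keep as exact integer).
Pair = ((-2, 0), (0, 2)); squared distance = 8

Compute all C(7, 2) = 21 pairwise squared distances (x_i − x_j)² + (y_i − y_j)². The minimum is 8, attained by the pair ((-2, 0), (0, 2)).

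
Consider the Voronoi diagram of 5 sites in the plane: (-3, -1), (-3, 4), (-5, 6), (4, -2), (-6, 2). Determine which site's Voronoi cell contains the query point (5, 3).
Nearest site = (4, -2)

The Voronoi cell of site s contains exactly those query points closer to s than to any other site. Compute squared distances from q = (5, 3) to each site:
  (4 − 5)² + (-2 − 3)² = 26
  (-3 − 5)² + (4 − 3)² = 65
  (-3 − 5)² + (-1 − 3)² = 80
  (-5 − 5)² + (6 − 3)² = 109
  (-6 − 5)² + (2 − 3)² = 122
Minimum is attained by (4, -2), so q lies in its Voronoi cell.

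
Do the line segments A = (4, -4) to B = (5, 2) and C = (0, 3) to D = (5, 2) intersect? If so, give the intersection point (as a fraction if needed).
Yes; intersection at (5, 2) (t = 1 on AB, s = 1 on CD)

Parametrize AB as A + t(B − A) = (4 + 1 t, -4 + 6 t) and CD as C + s(D − C) = (0 + 5 s, 3 + -1 s). Solve the linear system for (t, s). Determinant = 31 ≠ 0, so a unique intersection of the containing lines exists. Solution: t = 1, s = 1 — both in [0, 1], so the segments cross. Intersection point: (5, 2).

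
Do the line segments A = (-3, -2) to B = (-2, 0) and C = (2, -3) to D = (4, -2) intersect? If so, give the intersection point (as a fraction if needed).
No (intersection of containing lines falls outside at least one segment)

Parametrize and solve: t = -7/3, s = -11/3. At least one of these is outside [0, 1], so the segments do not intersect.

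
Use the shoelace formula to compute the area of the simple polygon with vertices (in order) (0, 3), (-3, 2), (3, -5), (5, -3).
Area = 49/2

Shoelace formula: Area = (1/2) |Σ_i (x_i · y_{i+1} − x_{i+1} · y_i)| (indices mod n). Compute each cross term:
  (0)(2) − (-3)(3) = 9
  (-3)(-5) − (3)(2) = 9
  (3)(-3) − (5)(-5) = 16
  (5)(3) − (0)(-3) = 15
Sum = 49, so (signed) Area = 49/2 = 49/2, |Area| = 49/2.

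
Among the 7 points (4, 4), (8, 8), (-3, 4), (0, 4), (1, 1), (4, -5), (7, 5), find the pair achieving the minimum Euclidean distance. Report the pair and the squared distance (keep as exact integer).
Pair = ((-3, 4), (0, 4)); squared distance = 9

Compute all C(7, 2) = 21 pairwise squared distances (x_i − x_j)² + (y_i − y_j)². The minimum is 9, attained by the pair ((-3, 4), (0, 4)).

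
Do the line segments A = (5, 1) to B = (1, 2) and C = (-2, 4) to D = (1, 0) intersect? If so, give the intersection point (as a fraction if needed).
No (intersection of containing lines falls outside at least one segment)

Parametrize and solve: t = 19/13, s = 5/13. At least one of these is outside [0, 1], so the segments do not intersect.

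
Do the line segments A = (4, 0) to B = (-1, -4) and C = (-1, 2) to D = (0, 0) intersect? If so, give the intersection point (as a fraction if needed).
No (intersection of containing lines falls outside at least one segment)

Parametrize and solve: t = 4/7, s = 15/7. At least one of these is outside [0, 1], so the segments do not intersect.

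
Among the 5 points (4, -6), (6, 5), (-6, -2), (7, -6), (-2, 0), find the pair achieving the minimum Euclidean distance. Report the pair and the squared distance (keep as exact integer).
Pair = ((4, -6), (7, -6)); squared distance = 9

Compute all C(5, 2) = 10 pairwise squared distances (x_i − x_j)² + (y_i − y_j)². The minimum is 9, attained by the pair ((4, -6), (7, -6)).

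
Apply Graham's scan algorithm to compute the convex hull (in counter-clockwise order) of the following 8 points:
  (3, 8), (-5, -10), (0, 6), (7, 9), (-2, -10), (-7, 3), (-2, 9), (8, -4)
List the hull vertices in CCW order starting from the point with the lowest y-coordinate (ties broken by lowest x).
Hull (CCW) = [(-5, -10), (-2, -10), (8, -4), (7, 9), (-2, 9), (-7, 3)]

Graham scan procedure:
  1. Find the pivot p₀ = point with lowest y (tie → lowest x): (-5, -10).
  2. Sort the remaining points by polar angle around p₀.
  3. Walk through sorted points, maintaining a stack; pop the top while the last three entries make a non-left turn (cross product ≤ 0).
  4. Final stack is the convex hull in CCW order: (-5, -10), (-2, -10), (8, -4), (7, 9), (-2, 9), (-7, 3).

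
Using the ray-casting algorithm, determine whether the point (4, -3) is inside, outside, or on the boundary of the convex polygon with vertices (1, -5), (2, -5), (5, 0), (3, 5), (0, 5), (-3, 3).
The point (4, -3) lies strictly outside the polygon

Cast a horizontal ray to the right from the query point and count how many polygon edges it crosses (each edge strictly once or zero times, handled with the usual half-open convention). 
Parity of crossings → even ⇒ outside.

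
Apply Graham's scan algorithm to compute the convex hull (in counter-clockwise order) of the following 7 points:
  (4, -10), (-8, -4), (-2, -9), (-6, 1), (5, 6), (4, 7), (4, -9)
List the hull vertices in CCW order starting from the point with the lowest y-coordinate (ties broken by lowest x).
Hull (CCW) = [(4, -10), (5, 6), (4, 7), (-6, 1), (-8, -4), (-2, -9)]

Graham scan procedure:
  1. Find the pivot p₀ = point with lowest y (tie → lowest x): (4, -10).
  2. Sort the remaining points by polar angle around p₀.
  3. Walk through sorted points, maintaining a stack; pop the top while the last three entries make a non-left turn (cross product ≤ 0).
  4. Final stack is the convex hull in CCW order: (4, -10), (5, 6), (4, 7), (-6, 1), (-8, -4), (-2, -9).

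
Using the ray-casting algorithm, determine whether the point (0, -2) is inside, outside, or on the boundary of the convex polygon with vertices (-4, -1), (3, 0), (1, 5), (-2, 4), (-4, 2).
The point (0, -2) lies strictly outside the polygon

Cast a horizontal ray to the right from the query point and count how many polygon edges it crosses (each edge strictly once or zero times, handled with the usual half-open convention). 
Parity of crossings → even ⇒ outside.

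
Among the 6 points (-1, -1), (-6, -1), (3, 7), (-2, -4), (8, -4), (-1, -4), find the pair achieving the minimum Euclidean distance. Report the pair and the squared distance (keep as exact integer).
Pair = ((-2, -4), (-1, -4)); squared distance = 1

Compute all C(6, 2) = 15 pairwise squared distances (x_i − x_j)² + (y_i − y_j)². The minimum is 1, attained by the pair ((-2, -4), (-1, -4)).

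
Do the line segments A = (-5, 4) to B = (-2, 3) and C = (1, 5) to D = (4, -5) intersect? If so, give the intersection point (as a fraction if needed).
No (intersection of containing lines falls outside at least one segment)

Parametrize and solve: t = 7/3, s = 1/3. At least one of these is outside [0, 1], so the segments do not intersect.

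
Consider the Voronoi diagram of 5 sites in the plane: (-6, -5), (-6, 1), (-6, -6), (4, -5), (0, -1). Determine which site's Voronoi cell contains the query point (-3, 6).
Nearest site = (-6, 1)

The Voronoi cell of site s contains exactly those query points closer to s than to any other site. Compute squared distances from q = (-3, 6) to each site:
  (-6 − -3)² + (1 − 6)² = 34
  (0 − -3)² + (-1 − 6)² = 58
  (-6 − -3)² + (-5 − 6)² = 130
  (-6 − -3)² + (-6 − 6)² = 153
  (4 − -3)² + (-5 − 6)² = 170
Minimum is attained by (-6, 1), so q lies in its Voronoi cell.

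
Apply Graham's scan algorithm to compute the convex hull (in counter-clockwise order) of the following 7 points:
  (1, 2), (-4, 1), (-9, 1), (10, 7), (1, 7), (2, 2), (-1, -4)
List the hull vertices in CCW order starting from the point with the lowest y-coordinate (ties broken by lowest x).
Hull (CCW) = [(-1, -4), (10, 7), (1, 7), (-9, 1)]

Graham scan procedure:
  1. Find the pivot p₀ = point with lowest y (tie → lowest x): (-1, -4).
  2. Sort the remaining points by polar angle around p₀.
  3. Walk through sorted points, maintaining a stack; pop the top while the last three entries make a non-left turn (cross product ≤ 0).
  4. Final stack is the convex hull in CCW order: (-1, -4), (10, 7), (1, 7), (-9, 1).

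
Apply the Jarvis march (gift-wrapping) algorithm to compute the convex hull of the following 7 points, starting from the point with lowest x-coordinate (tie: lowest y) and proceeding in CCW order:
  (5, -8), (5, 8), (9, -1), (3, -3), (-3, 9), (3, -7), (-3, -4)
Hull (CCW) = [(-3, -4), (5, -8), (9, -1), (5, 8), (-3, 9)]

Jarvis march: at each step, from the current hull vertex p, select the next vertex q as the point such that every other point lies strictly to the left of (or on) the directed line p → q. (Equivalently: for every other point r, the cross product (q − p) × (r − p) ≥ 0.)
Starting point (lowest x, tie lowest y): (-3, -4). Wrap until returning to start. Resulting hull: (-3, -4), (5, -8), (9, -1), (5, 8), (-3, 9).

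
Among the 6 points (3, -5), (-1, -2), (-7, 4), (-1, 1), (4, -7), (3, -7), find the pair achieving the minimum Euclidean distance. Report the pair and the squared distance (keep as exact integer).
Pair = ((4, -7), (3, -7)); squared distance = 1

Compute all C(6, 2) = 15 pairwise squared distances (x_i − x_j)² + (y_i − y_j)². The minimum is 1, attained by the pair ((4, -7), (3, -7)).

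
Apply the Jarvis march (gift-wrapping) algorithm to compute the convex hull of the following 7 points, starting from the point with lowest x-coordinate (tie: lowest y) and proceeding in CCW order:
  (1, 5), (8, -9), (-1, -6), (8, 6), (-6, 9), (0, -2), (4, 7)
Hull (CCW) = [(-6, 9), (-1, -6), (8, -9), (8, 6), (4, 7)]

Jarvis march: at each step, from the current hull vertex p, select the next vertex q as the point such that every other point lies strictly to the left of (or on) the directed line p → q. (Equivalently: for every other point r, the cross product (q − p) × (r − p) ≥ 0.)
Starting point (lowest x, tie lowest y): (-6, 9). Wrap until returning to start. Resulting hull: (-6, 9), (-1, -6), (8, -9), (8, 6), (4, 7).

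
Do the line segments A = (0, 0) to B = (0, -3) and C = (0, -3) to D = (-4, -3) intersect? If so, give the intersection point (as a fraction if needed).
Yes; intersection at (0, -3) (t = 1 on AB, s = 0 on CD)

Parametrize AB as A + t(B − A) = (0 + 0 t, 0 + -3 t) and CD as C + s(D − C) = (0 + -4 s, -3 + 0 s). Solve the linear system for (t, s). Determinant = 12 ≠ 0, so a unique intersection of the containing lines exists. Solution: t = 1, s = 0 — both in [0, 1], so the segments cross. Intersection point: (0, -3).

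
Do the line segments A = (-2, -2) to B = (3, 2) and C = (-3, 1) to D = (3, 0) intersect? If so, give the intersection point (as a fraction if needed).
Yes; intersection at (27/29, 10/29) (t = 17/29 on AB, s = 19/29 on CD)

Parametrize AB as A + t(B − A) = (-2 + 5 t, -2 + 4 t) and CD as C + s(D − C) = (-3 + 6 s, 1 + -1 s). Solve the linear system for (t, s). Determinant = 29 ≠ 0, so a unique intersection of the containing lines exists. Solution: t = 17/29, s = 19/29 — both in [0, 1], so the segments cross. Intersection point: (27/29, 10/29).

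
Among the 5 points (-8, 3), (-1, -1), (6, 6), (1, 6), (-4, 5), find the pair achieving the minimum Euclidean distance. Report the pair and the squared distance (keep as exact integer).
Pair = ((-8, 3), (-4, 5)); squared distance = 20

Compute all C(5, 2) = 10 pairwise squared distances (x_i − x_j)² + (y_i − y_j)². The minimum is 20, attained by the pair ((-8, 3), (-4, 5)).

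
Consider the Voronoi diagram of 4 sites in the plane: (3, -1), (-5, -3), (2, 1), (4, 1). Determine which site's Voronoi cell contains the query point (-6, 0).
Nearest site = (-5, -3)

The Voronoi cell of site s contains exactly those query points closer to s than to any other site. Compute squared distances from q = (-6, 0) to each site:
  (-5 − -6)² + (-3 − 0)² = 10
  (2 − -6)² + (1 − 0)² = 65
  (3 − -6)² + (-1 − 0)² = 82
  (4 − -6)² + (1 − 0)² = 101
Minimum is attained by (-5, -3), so q lies in its Voronoi cell.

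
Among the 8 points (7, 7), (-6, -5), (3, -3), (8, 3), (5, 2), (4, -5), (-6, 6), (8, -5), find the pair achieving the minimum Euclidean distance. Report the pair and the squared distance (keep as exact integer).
Pair = ((3, -3), (4, -5)); squared distance = 5

Compute all C(8, 2) = 28 pairwise squared distances (x_i − x_j)² + (y_i − y_j)². The minimum is 5, attained by the pair ((3, -3), (4, -5)).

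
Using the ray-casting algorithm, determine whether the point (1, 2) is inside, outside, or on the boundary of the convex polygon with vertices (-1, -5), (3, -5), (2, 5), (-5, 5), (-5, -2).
The point (1, 2) lies strictly inside the polygon

Cast a horizontal ray to the right from the query point and count how many polygon edges it crosses (each edge strictly once or zero times, handled with the usual half-open convention). 
Parity of crossings → odd ⇒ inside.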